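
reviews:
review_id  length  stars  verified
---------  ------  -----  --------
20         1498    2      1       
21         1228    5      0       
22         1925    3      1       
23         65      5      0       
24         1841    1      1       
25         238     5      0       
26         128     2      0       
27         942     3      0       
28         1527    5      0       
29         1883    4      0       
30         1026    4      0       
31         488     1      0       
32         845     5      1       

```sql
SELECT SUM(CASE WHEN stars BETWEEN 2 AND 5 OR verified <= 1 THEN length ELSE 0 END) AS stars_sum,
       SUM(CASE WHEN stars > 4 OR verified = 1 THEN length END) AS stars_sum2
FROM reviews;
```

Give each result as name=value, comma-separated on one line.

stars_sum=13634, stars_sum2=9167

[stars_sum: stars BETWEEN 2 AND 5 OR verified <= 1]
review_id=20: ✓ → 1498
review_id=21: ✓ → 1228
review_id=22: ✓ → 1925
review_id=23: ✓ → 65
review_id=24: ✓ → 1841
review_id=25: ✓ → 238
review_id=26: ✓ → 128
review_id=27: ✓ → 942
review_id=28: ✓ → 1527
review_id=29: ✓ → 1883
review_id=30: ✓ → 1026
review_id=31: ✓ → 488
review_id=32: ✓ → 845
stars_sum = 1498 + 1228 + 1925 + 65 + 1841 + 238 + 128 + 942 + 1527 + 1883 + 1026 + 488 + 845 = 13634
—
[stars_sum2: stars > 4 OR verified = 1]
review_id=20: ✓ → 1498
review_id=21: ✓ → 1228
review_id=22: ✓ → 1925
review_id=23: ✓ → 65
review_id=24: ✓ → 1841
review_id=25: ✓ → 238
review_id=26: ✗
review_id=27: ✗
review_id=28: ✓ → 1527
review_id=29: ✗
review_id=30: ✗
review_id=31: ✗
review_id=32: ✓ → 845
stars_sum2 = 1498 + 1228 + 1925 + 65 + 1841 + 238 + 1527 + 845 = 9167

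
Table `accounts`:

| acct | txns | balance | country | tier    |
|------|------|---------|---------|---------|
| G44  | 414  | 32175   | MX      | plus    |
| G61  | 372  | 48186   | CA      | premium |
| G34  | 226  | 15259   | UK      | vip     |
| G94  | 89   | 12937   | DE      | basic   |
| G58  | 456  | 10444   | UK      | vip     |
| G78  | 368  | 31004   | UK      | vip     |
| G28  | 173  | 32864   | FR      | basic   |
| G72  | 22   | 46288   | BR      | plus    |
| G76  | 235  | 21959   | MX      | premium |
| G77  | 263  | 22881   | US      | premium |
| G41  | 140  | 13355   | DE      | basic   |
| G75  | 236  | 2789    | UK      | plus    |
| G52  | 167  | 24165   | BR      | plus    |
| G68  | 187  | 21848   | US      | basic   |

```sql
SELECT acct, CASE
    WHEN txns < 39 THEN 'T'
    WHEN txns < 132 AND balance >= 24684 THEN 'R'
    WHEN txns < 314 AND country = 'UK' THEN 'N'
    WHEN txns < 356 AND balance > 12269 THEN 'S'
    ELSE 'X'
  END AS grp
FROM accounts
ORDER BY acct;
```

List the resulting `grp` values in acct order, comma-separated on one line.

acct=G28: txns < 356 AND balance > 12269 → S
acct=G34: txns < 314 AND country = 'UK' → N
acct=G41: txns < 356 AND balance > 12269 → S
acct=G44: ELSE → X
acct=G52: txns < 356 AND balance > 12269 → S
acct=G58: ELSE → X
acct=G61: ELSE → X
acct=G68: txns < 356 AND balance > 12269 → S
acct=G72: txns < 39 → T
acct=G75: txns < 314 AND country = 'UK' → N
acct=G76: txns < 356 AND balance > 12269 → S
acct=G77: txns < 356 AND balance > 12269 → S
acct=G78: ELSE → X
acct=G94: txns < 356 AND balance > 12269 → S

S, N, S, X, S, X, X, S, T, N, S, S, X, S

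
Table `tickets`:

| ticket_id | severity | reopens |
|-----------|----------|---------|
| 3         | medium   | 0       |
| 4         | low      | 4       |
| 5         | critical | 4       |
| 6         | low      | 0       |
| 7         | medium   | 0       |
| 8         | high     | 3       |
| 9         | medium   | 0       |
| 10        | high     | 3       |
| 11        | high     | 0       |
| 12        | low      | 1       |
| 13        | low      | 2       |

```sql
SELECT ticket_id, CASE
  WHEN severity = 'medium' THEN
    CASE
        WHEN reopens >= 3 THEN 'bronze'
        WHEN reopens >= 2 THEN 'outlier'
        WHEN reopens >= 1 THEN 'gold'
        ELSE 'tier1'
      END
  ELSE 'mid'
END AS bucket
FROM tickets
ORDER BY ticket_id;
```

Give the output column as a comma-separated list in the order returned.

ticket_id=3: severity='medium' → inner[ELSE] → tier1
ticket_id=4: severity='low' → outer ELSE → mid
ticket_id=5: severity='critical' → outer ELSE → mid
ticket_id=6: severity='low' → outer ELSE → mid
ticket_id=7: severity='medium' → inner[ELSE] → tier1
ticket_id=8: severity='high' → outer ELSE → mid
ticket_id=9: severity='medium' → inner[ELSE] → tier1
ticket_id=10: severity='high' → outer ELSE → mid
ticket_id=11: severity='high' → outer ELSE → mid
ticket_id=12: severity='low' → outer ELSE → mid
ticket_id=13: severity='low' → outer ELSE → mid

tier1, mid, mid, mid, tier1, mid, tier1, mid, mid, mid, mid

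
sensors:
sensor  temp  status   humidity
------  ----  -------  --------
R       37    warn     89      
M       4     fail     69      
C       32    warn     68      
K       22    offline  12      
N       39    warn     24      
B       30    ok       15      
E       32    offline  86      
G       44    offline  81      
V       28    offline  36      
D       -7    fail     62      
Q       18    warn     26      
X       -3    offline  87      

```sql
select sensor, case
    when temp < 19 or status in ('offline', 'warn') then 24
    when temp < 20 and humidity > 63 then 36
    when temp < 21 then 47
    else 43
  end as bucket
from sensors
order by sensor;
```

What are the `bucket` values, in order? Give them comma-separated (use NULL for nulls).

sensor=B: ELSE → 43
sensor=C: temp < 19 or status in ('offline', 'warn') → 24
sensor=D: temp < 19 or status in ('offline', 'warn') → 24
sensor=E: temp < 19 or status in ('offline', 'warn') → 24
sensor=G: temp < 19 or status in ('offline', 'warn') → 24
sensor=K: temp < 19 or status in ('offline', 'warn') → 24
sensor=M: temp < 19 or status in ('offline', 'warn') → 24
sensor=N: temp < 19 or status in ('offline', 'warn') → 24
sensor=Q: temp < 19 or status in ('offline', 'warn') → 24
sensor=R: temp < 19 or status in ('offline', 'warn') → 24
sensor=V: temp < 19 or status in ('offline', 'warn') → 24
sensor=X: temp < 19 or status in ('offline', 'warn') → 24

43, 24, 24, 24, 24, 24, 24, 24, 24, 24, 24, 24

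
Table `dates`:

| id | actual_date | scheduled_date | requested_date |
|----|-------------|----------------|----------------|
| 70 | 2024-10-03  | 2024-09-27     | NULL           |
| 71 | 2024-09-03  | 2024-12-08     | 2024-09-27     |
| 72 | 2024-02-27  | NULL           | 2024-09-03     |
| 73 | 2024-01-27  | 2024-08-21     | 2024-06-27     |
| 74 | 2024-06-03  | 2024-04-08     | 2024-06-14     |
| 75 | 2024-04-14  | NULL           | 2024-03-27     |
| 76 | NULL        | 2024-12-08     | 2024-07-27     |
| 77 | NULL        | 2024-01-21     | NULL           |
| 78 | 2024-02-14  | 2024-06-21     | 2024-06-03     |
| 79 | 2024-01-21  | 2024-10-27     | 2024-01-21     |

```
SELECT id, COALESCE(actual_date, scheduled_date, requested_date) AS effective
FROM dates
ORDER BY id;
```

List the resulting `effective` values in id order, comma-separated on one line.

2024-10-03, 2024-09-03, 2024-02-27, 2024-01-27, 2024-06-03, 2024-04-14, 2024-12-08, 2024-01-21, 2024-02-14, 2024-01-21

id=70: actual_date=2024-10-03 → 2024-10-03
id=71: actual_date=2024-09-03 → 2024-09-03
id=72: actual_date=2024-02-27 → 2024-02-27
id=73: actual_date=2024-01-27 → 2024-01-27
id=74: actual_date=2024-06-03 → 2024-06-03
id=75: actual_date=2024-04-14 → 2024-04-14
id=76: actual_date=NULL, scheduled_date=2024-12-08 → 2024-12-08
id=77: actual_date=NULL, scheduled_date=2024-01-21 → 2024-01-21
id=78: actual_date=2024-02-14 → 2024-02-14
id=79: actual_date=2024-01-21 → 2024-01-21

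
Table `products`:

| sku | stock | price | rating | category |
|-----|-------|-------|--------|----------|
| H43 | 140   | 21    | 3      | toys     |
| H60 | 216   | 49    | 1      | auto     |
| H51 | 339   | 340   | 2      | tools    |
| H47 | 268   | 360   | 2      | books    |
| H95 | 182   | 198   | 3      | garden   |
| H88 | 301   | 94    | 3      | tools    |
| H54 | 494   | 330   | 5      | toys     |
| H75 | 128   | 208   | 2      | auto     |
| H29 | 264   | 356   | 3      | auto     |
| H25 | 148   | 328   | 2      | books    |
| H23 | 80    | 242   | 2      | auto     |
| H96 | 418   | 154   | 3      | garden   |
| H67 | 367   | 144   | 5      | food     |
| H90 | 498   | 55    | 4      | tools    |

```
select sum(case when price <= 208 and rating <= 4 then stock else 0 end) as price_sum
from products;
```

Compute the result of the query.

1883

sku=H43: ✓ → 140
sku=H60: ✓ → 216
sku=H51: ✗
sku=H47: ✗
sku=H95: ✓ → 182
sku=H88: ✓ → 301
sku=H54: ✗
sku=H75: ✓ → 128
sku=H29: ✗
sku=H25: ✗
sku=H23: ✗
sku=H96: ✓ → 418
sku=H67: ✗
sku=H90: ✓ → 498
price_sum = 140 + 216 + 182 + 301 + 128 + 418 + 498 = 1883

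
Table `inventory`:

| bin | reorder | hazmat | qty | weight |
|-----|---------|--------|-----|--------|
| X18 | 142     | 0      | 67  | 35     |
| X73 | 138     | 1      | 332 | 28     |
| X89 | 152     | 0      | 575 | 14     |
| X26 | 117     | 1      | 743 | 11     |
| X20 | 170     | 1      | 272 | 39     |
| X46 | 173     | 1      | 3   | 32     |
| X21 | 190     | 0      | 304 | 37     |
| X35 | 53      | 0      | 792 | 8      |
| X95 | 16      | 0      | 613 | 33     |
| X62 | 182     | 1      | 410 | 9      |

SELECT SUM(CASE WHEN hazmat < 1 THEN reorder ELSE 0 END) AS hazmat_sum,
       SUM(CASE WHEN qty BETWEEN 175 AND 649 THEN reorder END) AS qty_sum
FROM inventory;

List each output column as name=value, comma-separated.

hazmat_sum=553, qty_sum=848

[hazmat_sum: hazmat < 1]
bin=X18: ✓ → 142
bin=X73: ✗
bin=X89: ✓ → 152
bin=X26: ✗
bin=X20: ✗
bin=X46: ✗
bin=X21: ✓ → 190
bin=X35: ✓ → 53
bin=X95: ✓ → 16
bin=X62: ✗
hazmat_sum = 142 + 152 + 190 + 53 + 16 = 553
—
[qty_sum: qty BETWEEN 175 AND 649]
bin=X18: ✗
bin=X73: ✓ → 138
bin=X89: ✓ → 152
bin=X26: ✗
bin=X20: ✓ → 170
bin=X46: ✗
bin=X21: ✓ → 190
bin=X35: ✗
bin=X95: ✓ → 16
bin=X62: ✓ → 182
qty_sum = 138 + 152 + 170 + 190 + 16 + 182 = 848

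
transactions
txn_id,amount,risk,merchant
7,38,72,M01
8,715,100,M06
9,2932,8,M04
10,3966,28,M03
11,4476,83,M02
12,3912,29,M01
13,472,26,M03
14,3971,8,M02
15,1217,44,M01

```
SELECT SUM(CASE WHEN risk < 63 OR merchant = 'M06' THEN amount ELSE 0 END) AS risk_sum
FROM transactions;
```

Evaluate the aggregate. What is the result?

17185

txn_id=7: ✗
txn_id=8: ✓ → 715
txn_id=9: ✓ → 2932
txn_id=10: ✓ → 3966
txn_id=11: ✗
txn_id=12: ✓ → 3912
txn_id=13: ✓ → 472
txn_id=14: ✓ → 3971
txn_id=15: ✓ → 1217
risk_sum = 715 + 2932 + 3966 + 3912 + 472 + 3971 + 1217 = 17185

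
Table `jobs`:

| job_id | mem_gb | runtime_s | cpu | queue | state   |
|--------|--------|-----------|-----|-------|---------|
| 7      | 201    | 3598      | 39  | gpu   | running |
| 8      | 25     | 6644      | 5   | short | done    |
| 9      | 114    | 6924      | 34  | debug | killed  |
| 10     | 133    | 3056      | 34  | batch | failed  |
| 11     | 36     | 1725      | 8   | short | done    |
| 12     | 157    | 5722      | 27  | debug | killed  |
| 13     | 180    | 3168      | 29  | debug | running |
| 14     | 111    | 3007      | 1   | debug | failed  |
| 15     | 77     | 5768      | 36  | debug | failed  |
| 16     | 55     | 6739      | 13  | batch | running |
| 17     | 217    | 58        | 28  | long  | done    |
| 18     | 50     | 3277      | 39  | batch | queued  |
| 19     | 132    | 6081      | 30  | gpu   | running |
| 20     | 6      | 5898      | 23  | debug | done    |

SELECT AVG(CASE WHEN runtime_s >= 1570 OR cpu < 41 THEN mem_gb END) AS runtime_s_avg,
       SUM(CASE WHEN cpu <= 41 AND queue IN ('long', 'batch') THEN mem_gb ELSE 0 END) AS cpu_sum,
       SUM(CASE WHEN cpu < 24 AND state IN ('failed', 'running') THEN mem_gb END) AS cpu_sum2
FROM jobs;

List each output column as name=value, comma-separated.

runtime_s_avg=106.7142857143, cpu_sum=455, cpu_sum2=166

[runtime_s_avg: runtime_s >= 1570 OR cpu < 41]
job_id=7: ✓ → 201
job_id=8: ✓ → 25
job_id=9: ✓ → 114
job_id=10: ✓ → 133
job_id=11: ✓ → 36
job_id=12: ✓ → 157
job_id=13: ✓ → 180
job_id=14: ✓ → 111
job_id=15: ✓ → 77
job_id=16: ✓ → 55
job_id=17: ✓ → 217
job_id=18: ✓ → 50
job_id=19: ✓ → 132
job_id=20: ✓ → 6
runtime_s_avg = (201 + 25 + 114 + 133 + 36 + 157 + 180 + 111 + 77 + 55 + 217 + 50 + 132 + 6) / 14 = 106.7142857143
—
[cpu_sum: cpu <= 41 AND queue IN ('long', 'batch')]
job_id=7: ✗
job_id=8: ✗
job_id=9: ✗
job_id=10: ✓ → 133
job_id=11: ✗
job_id=12: ✗
job_id=13: ✗
job_id=14: ✗
job_id=15: ✗
job_id=16: ✓ → 55
job_id=17: ✓ → 217
job_id=18: ✓ → 50
job_id=19: ✗
job_id=20: ✗
cpu_sum = 133 + 55 + 217 + 50 = 455
—
[cpu_sum2: cpu < 24 AND state IN ('failed', 'running')]
job_id=7: ✗
job_id=8: ✗
job_id=9: ✗
job_id=10: ✗
job_id=11: ✗
job_id=12: ✗
job_id=13: ✗
job_id=14: ✓ → 111
job_id=15: ✗
job_id=16: ✓ → 55
job_id=17: ✗
job_id=18: ✗
job_id=19: ✗
job_id=20: ✗
cpu_sum2 = 111 + 55 = 166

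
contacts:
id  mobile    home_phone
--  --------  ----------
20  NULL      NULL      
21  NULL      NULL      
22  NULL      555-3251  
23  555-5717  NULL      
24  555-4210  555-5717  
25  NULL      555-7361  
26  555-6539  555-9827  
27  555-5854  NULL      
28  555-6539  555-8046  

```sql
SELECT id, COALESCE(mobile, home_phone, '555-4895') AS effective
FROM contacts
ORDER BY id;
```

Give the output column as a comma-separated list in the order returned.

555-4895, 555-4895, 555-3251, 555-5717, 555-4210, 555-7361, 555-6539, 555-5854, 555-6539

id=20: mobile=NULL, home_phone=NULL, → literal 555-4895 → 555-4895
id=21: mobile=NULL, home_phone=NULL, → literal 555-4895 → 555-4895
id=22: mobile=NULL, home_phone=555-3251 → 555-3251
id=23: mobile=555-5717 → 555-5717
id=24: mobile=555-4210 → 555-4210
id=25: mobile=NULL, home_phone=555-7361 → 555-7361
id=26: mobile=555-6539 → 555-6539
id=27: mobile=555-5854 → 555-5854
id=28: mobile=555-6539 → 555-6539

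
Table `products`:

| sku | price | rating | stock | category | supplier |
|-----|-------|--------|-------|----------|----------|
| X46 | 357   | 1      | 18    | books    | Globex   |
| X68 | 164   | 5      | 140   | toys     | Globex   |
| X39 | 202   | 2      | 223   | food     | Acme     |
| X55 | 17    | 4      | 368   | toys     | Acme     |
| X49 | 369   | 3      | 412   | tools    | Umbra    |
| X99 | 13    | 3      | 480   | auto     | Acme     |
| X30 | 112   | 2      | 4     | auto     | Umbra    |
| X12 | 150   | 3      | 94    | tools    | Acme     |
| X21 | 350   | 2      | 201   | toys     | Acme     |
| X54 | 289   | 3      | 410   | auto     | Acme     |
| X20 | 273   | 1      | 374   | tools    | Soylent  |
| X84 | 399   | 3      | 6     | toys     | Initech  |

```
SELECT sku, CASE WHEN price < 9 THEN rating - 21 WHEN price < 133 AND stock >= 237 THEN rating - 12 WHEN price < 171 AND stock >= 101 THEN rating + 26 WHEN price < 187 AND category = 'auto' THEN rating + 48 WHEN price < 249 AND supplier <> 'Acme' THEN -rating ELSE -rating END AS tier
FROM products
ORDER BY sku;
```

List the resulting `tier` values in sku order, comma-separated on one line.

sku=X12: ELSE → -3
sku=X20: ELSE → -1
sku=X21: ELSE → -2
sku=X30: price < 187 AND category = 'auto' → 50
sku=X39: ELSE → -2
sku=X46: ELSE → -1
sku=X49: ELSE → -3
sku=X54: ELSE → -3
sku=X55: price < 133 AND stock >= 237 → -8
sku=X68: price < 171 AND stock >= 101 → 31
sku=X84: ELSE → -3
sku=X99: price < 133 AND stock >= 237 → -9

-3, -1, -2, 50, -2, -1, -3, -3, -8, 31, -3, -9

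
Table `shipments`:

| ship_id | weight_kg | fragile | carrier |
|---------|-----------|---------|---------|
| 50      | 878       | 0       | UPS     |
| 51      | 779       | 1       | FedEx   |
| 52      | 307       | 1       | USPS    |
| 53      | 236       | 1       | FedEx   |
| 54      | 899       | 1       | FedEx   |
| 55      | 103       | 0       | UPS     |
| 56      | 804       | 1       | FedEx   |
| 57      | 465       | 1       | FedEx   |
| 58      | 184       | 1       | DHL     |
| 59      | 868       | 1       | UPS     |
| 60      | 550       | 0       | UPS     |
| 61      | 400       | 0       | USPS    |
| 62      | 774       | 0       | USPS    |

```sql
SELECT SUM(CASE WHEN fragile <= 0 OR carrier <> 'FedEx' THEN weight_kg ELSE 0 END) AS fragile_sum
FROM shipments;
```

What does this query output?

4064

ship_id=50: ✓ → 878
ship_id=51: ✗
ship_id=52: ✓ → 307
ship_id=53: ✗
ship_id=54: ✗
ship_id=55: ✓ → 103
ship_id=56: ✗
ship_id=57: ✗
ship_id=58: ✓ → 184
ship_id=59: ✓ → 868
ship_id=60: ✓ → 550
ship_id=61: ✓ → 400
ship_id=62: ✓ → 774
fragile_sum = 878 + 307 + 103 + 184 + 868 + 550 + 400 + 774 = 4064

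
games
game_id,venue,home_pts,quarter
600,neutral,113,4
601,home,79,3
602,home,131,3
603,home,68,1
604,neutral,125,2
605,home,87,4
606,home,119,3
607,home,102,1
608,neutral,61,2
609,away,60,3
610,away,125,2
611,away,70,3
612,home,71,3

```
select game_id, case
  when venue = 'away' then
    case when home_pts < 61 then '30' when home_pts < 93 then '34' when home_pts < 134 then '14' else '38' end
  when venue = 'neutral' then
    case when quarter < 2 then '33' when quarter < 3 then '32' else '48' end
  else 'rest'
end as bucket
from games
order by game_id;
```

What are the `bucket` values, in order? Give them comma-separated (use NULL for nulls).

game_id=600: venue='neutral' → inner[ELSE] → 48
game_id=601: venue='home' → outer ELSE → rest
game_id=602: venue='home' → outer ELSE → rest
game_id=603: venue='home' → outer ELSE → rest
game_id=604: venue='neutral' → inner[quarter < 3] → 32
game_id=605: venue='home' → outer ELSE → rest
game_id=606: venue='home' → outer ELSE → rest
game_id=607: venue='home' → outer ELSE → rest
game_id=608: venue='neutral' → inner[quarter < 3] → 32
game_id=609: venue='away' → inner[home_pts < 61] → 30
game_id=610: venue='away' → inner[home_pts < 134] → 14
game_id=611: venue='away' → inner[home_pts < 93] → 34
game_id=612: venue='home' → outer ELSE → rest

48, rest, rest, rest, 32, rest, rest, rest, 32, 30, 14, 34, rest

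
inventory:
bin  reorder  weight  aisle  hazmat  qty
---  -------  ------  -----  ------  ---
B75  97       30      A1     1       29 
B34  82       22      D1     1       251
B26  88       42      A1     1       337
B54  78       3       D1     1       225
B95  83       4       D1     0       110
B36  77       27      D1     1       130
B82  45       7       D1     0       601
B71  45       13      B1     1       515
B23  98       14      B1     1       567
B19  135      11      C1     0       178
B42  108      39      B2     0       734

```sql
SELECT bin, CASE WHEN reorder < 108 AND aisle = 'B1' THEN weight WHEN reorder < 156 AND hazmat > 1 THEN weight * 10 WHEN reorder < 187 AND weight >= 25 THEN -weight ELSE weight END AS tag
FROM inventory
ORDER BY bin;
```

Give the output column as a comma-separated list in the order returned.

11, 14, -42, 22, -27, -39, 3, 13, -30, 7, 4

bin=B19: ELSE → 11
bin=B23: reorder < 108 AND aisle = 'B1' → 14
bin=B26: reorder < 187 AND weight >= 25 → -42
bin=B34: ELSE → 22
bin=B36: reorder < 187 AND weight >= 25 → -27
bin=B42: reorder < 187 AND weight >= 25 → -39
bin=B54: ELSE → 3
bin=B71: reorder < 108 AND aisle = 'B1' → 13
bin=B75: reorder < 187 AND weight >= 25 → -30
bin=B82: ELSE → 7
bin=B95: ELSE → 4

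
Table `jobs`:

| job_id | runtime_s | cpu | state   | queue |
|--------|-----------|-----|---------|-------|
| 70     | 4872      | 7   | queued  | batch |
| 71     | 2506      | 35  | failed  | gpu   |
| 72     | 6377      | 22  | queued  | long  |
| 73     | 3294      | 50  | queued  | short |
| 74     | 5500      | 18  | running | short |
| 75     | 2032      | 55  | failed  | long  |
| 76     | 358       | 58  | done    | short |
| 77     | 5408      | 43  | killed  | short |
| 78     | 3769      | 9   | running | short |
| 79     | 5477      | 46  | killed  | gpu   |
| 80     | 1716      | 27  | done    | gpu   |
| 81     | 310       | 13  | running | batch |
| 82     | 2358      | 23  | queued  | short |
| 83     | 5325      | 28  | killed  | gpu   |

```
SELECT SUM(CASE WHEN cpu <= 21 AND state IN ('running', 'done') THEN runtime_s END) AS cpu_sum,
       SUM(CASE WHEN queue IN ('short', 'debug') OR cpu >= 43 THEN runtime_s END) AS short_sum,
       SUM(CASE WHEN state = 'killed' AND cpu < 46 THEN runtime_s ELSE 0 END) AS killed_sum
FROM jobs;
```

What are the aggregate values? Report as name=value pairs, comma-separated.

[cpu_sum: cpu <= 21 AND state IN ('running', 'done')]
job_id=70: ✗
job_id=71: ✗
job_id=72: ✗
job_id=73: ✗
job_id=74: ✓ → 5500
job_id=75: ✗
job_id=76: ✗
job_id=77: ✗
job_id=78: ✓ → 3769
job_id=79: ✗
job_id=80: ✗
job_id=81: ✓ → 310
job_id=82: ✗
job_id=83: ✗
cpu_sum = 5500 + 3769 + 310 = 9579
—
[short_sum: queue IN ('short', 'debug') OR cpu >= 43]
job_id=70: ✗
job_id=71: ✗
job_id=72: ✗
job_id=73: ✓ → 3294
job_id=74: ✓ → 5500
job_id=75: ✓ → 2032
job_id=76: ✓ → 358
job_id=77: ✓ → 5408
job_id=78: ✓ → 3769
job_id=79: ✓ → 5477
job_id=80: ✗
job_id=81: ✗
job_id=82: ✓ → 2358
job_id=83: ✗
short_sum = 3294 + 5500 + 2032 + 358 + 5408 + 3769 + 5477 + 2358 = 28196
—
[killed_sum: state = 'killed' AND cpu < 46]
job_id=70: ✗
job_id=71: ✗
job_id=72: ✗
job_id=73: ✗
job_id=74: ✗
job_id=75: ✗
job_id=76: ✗
job_id=77: ✓ → 5408
job_id=78: ✗
job_id=79: ✗
job_id=80: ✗
job_id=81: ✗
job_id=82: ✗
job_id=83: ✓ → 5325
killed_sum = 5408 + 5325 = 10733

cpu_sum=9579, short_sum=28196, killed_sum=10733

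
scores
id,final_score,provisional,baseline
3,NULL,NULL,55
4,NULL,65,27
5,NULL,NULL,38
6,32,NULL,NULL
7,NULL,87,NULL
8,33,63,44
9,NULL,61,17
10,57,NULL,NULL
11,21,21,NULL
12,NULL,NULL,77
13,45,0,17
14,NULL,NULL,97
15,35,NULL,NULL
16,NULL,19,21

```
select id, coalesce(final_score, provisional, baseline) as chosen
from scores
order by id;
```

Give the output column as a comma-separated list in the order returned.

id=3: final_score=NULL, provisional=NULL, baseline=55 → 55
id=4: final_score=NULL, provisional=65 → 65
id=5: final_score=NULL, provisional=NULL, baseline=38 → 38
id=6: final_score=32 → 32
id=7: final_score=NULL, provisional=87 → 87
id=8: final_score=33 → 33
id=9: final_score=NULL, provisional=61 → 61
id=10: final_score=57 → 57
id=11: final_score=21 → 21
id=12: final_score=NULL, provisional=NULL, baseline=77 → 77
id=13: final_score=45 → 45
id=14: final_score=NULL, provisional=NULL, baseline=97 → 97
id=15: final_score=35 → 35
id=16: final_score=NULL, provisional=19 → 19

55, 65, 38, 32, 87, 33, 61, 57, 21, 77, 45, 97, 35, 19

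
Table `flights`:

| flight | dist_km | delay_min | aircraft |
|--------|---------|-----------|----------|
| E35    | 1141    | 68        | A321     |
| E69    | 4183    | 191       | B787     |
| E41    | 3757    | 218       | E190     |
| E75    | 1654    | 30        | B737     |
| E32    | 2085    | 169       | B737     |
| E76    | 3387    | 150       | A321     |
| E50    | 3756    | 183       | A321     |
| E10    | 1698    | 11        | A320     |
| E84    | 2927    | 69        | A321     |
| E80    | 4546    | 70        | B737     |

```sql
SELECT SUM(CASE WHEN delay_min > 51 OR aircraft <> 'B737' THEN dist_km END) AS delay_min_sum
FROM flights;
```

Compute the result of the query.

flight=E35: ✓ → 1141
flight=E69: ✓ → 4183
flight=E41: ✓ → 3757
flight=E75: ✗
flight=E32: ✓ → 2085
flight=E76: ✓ → 3387
flight=E50: ✓ → 3756
flight=E10: ✓ → 1698
flight=E84: ✓ → 2927
flight=E80: ✓ → 4546
delay_min_sum = 1141 + 4183 + 3757 + 2085 + 3387 + 3756 + 1698 + 2927 + 4546 = 27480

27480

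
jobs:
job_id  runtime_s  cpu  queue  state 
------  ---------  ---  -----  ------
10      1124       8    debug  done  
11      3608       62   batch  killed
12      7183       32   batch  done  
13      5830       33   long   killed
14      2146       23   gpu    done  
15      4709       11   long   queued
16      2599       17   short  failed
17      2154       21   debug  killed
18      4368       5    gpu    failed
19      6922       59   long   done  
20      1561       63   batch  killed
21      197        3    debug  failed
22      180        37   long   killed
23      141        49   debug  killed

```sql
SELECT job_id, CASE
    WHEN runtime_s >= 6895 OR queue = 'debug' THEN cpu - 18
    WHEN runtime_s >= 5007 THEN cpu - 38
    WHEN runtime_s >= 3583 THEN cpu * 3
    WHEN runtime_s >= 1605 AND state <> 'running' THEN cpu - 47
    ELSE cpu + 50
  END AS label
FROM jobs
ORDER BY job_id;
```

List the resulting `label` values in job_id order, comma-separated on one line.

-10, 186, 14, -5, -24, 33, -30, 3, 15, 41, 113, -15, 87, 31

job_id=10: runtime_s >= 6895 OR queue = 'debug' → -10
job_id=11: runtime_s >= 3583 → 186
job_id=12: runtime_s >= 6895 OR queue = 'debug' → 14
job_id=13: runtime_s >= 5007 → -5
job_id=14: runtime_s >= 1605 AND state <> 'running' → -24
job_id=15: runtime_s >= 3583 → 33
job_id=16: runtime_s >= 1605 AND state <> 'running' → -30
job_id=17: runtime_s >= 6895 OR queue = 'debug' → 3
job_id=18: runtime_s >= 3583 → 15
job_id=19: runtime_s >= 6895 OR queue = 'debug' → 41
job_id=20: ELSE → 113
job_id=21: runtime_s >= 6895 OR queue = 'debug' → -15
job_id=22: ELSE → 87
job_id=23: runtime_s >= 6895 OR queue = 'debug' → 31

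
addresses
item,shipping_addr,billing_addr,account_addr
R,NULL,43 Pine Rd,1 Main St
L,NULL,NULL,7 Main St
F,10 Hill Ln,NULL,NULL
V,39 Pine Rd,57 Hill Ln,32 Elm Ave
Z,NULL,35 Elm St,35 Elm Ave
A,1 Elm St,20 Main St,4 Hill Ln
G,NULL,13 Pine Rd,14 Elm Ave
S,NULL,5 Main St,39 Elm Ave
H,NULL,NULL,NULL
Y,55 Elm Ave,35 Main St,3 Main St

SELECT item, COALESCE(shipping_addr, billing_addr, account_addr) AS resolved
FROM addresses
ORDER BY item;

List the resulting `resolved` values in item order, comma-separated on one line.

item=A: shipping_addr=1 Elm St → 1 Elm St
item=F: shipping_addr=10 Hill Ln → 10 Hill Ln
item=G: shipping_addr=NULL, billing_addr=13 Pine Rd → 13 Pine Rd
item=H: shipping_addr=NULL, billing_addr=NULL, account_addr=NULL (all NULL) → NULL
item=L: shipping_addr=NULL, billing_addr=NULL, account_addr=7 Main St → 7 Main St
item=R: shipping_addr=NULL, billing_addr=43 Pine Rd → 43 Pine Rd
item=S: shipping_addr=NULL, billing_addr=5 Main St → 5 Main St
item=V: shipping_addr=39 Pine Rd → 39 Pine Rd
item=Y: shipping_addr=55 Elm Ave → 55 Elm Ave
item=Z: shipping_addr=NULL, billing_addr=35 Elm St → 35 Elm St

1 Elm St, 10 Hill Ln, 13 Pine Rd, NULL, 7 Main St, 43 Pine Rd, 5 Main St, 39 Pine Rd, 55 Elm Ave, 35 Elm St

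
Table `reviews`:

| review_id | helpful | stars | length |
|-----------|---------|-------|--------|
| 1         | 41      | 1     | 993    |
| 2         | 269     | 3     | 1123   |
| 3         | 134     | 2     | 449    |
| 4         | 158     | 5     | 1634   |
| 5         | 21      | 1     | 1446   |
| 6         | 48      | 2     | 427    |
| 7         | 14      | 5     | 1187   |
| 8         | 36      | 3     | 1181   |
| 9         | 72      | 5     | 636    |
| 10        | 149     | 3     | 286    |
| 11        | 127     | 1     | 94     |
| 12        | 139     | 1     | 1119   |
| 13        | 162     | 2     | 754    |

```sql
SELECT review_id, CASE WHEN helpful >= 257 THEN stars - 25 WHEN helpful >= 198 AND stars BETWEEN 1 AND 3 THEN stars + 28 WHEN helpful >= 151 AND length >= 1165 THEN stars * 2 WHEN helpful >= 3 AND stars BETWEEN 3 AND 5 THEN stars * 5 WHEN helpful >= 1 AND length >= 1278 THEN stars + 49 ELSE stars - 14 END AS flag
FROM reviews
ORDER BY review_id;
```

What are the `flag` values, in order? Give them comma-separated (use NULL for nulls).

-13, -22, -12, 10, 50, -12, 25, 15, 25, 15, -13, -13, -12

review_id=1: ELSE → -13
review_id=2: helpful >= 257 → -22
review_id=3: ELSE → -12
review_id=4: helpful >= 151 AND length >= 1165 → 10
review_id=5: helpful >= 1 AND length >= 1278 → 50
review_id=6: ELSE → -12
review_id=7: helpful >= 3 AND stars BETWEEN 3 AND 5 → 25
review_id=8: helpful >= 3 AND stars BETWEEN 3 AND 5 → 15
review_id=9: helpful >= 3 AND stars BETWEEN 3 AND 5 → 25
review_id=10: helpful >= 3 AND stars BETWEEN 3 AND 5 → 15
review_id=11: ELSE → -13
review_id=12: ELSE → -13
review_id=13: ELSE → -12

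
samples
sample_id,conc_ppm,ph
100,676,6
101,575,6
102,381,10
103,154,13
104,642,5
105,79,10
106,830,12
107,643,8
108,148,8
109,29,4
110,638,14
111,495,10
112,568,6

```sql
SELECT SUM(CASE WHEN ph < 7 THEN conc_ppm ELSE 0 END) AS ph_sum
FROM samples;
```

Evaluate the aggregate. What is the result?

2490

sample_id=100: ✓ → 676
sample_id=101: ✓ → 575
sample_id=102: ✗
sample_id=103: ✗
sample_id=104: ✓ → 642
sample_id=105: ✗
sample_id=106: ✗
sample_id=107: ✗
sample_id=108: ✗
sample_id=109: ✓ → 29
sample_id=110: ✗
sample_id=111: ✗
sample_id=112: ✓ → 568
ph_sum = 676 + 575 + 642 + 29 + 568 = 2490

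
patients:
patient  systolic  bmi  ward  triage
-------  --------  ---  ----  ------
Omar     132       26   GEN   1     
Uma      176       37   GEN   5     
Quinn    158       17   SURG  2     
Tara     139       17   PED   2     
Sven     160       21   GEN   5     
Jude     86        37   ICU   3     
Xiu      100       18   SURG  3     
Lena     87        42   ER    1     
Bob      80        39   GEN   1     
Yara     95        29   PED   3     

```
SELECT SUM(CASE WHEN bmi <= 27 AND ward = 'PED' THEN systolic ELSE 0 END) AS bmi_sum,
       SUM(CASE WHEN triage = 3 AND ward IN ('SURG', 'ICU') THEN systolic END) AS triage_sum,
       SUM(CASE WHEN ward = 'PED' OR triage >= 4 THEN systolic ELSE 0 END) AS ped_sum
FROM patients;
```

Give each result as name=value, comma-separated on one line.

bmi_sum=139, triage_sum=186, ped_sum=570

[bmi_sum: bmi <= 27 AND ward = 'PED']
patient=Omar: ✗
patient=Uma: ✗
patient=Quinn: ✗
patient=Tara: ✓ → 139
patient=Sven: ✗
patient=Jude: ✗
patient=Xiu: ✗
patient=Lena: ✗
patient=Bob: ✗
patient=Yara: ✗
bmi_sum = 139
—
[triage_sum: triage = 3 AND ward IN ('SURG', 'ICU')]
patient=Omar: ✗
patient=Uma: ✗
patient=Quinn: ✗
patient=Tara: ✗
patient=Sven: ✗
patient=Jude: ✓ → 86
patient=Xiu: ✓ → 100
patient=Lena: ✗
patient=Bob: ✗
patient=Yara: ✗
triage_sum = 86 + 100 = 186
—
[ped_sum: ward = 'PED' OR triage >= 4]
patient=Omar: ✗
patient=Uma: ✓ → 176
patient=Quinn: ✗
patient=Tara: ✓ → 139
patient=Sven: ✓ → 160
patient=Jude: ✗
patient=Xiu: ✗
patient=Lena: ✗
patient=Bob: ✗
patient=Yara: ✓ → 95
ped_sum = 176 + 139 + 160 + 95 = 570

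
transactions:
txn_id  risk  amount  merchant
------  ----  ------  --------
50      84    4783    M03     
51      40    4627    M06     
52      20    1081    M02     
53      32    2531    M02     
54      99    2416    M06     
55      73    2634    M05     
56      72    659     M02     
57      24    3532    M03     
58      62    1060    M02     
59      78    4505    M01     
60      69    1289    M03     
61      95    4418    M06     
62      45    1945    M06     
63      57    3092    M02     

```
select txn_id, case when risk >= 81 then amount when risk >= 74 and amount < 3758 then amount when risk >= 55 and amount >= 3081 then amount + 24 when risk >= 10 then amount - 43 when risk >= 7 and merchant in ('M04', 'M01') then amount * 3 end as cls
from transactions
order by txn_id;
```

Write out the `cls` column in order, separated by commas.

4783, 4584, 1038, 2488, 2416, 2591, 616, 3489, 1017, 4529, 1246, 4418, 1902, 3116

txn_id=50: risk >= 81 → 4783
txn_id=51: risk >= 10 → 4584
txn_id=52: risk >= 10 → 1038
txn_id=53: risk >= 10 → 2488
txn_id=54: risk >= 81 → 2416
txn_id=55: risk >= 10 → 2591
txn_id=56: risk >= 10 → 616
txn_id=57: risk >= 10 → 3489
txn_id=58: risk >= 10 → 1017
txn_id=59: risk >= 55 and amount >= 3081 → 4529
txn_id=60: risk >= 10 → 1246
txn_id=61: risk >= 81 → 4418
txn_id=62: risk >= 10 → 1902
txn_id=63: risk >= 55 and amount >= 3081 → 3116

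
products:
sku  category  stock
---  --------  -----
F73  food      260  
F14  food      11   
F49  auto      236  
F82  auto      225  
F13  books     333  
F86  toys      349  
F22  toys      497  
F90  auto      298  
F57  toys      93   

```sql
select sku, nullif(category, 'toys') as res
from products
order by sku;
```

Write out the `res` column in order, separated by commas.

sku=F13: category=books vs toys: differ → books
sku=F14: category=food vs toys: differ → food
sku=F22: category=toys vs toys: equal → NULL
sku=F49: category=auto vs toys: differ → auto
sku=F57: category=toys vs toys: equal → NULL
sku=F73: category=food vs toys: differ → food
sku=F82: category=auto vs toys: differ → auto
sku=F86: category=toys vs toys: equal → NULL
sku=F90: category=auto vs toys: differ → auto

books, food, NULL, auto, NULL, food, auto, NULL, auto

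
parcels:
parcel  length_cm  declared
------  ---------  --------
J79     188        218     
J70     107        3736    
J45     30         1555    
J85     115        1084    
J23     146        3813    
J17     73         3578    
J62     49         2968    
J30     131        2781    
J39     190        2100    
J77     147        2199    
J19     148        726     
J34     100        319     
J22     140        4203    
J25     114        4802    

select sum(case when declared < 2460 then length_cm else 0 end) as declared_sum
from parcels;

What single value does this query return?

parcel=J79: ✓ → 188
parcel=J70: ✗
parcel=J45: ✓ → 30
parcel=J85: ✓ → 115
parcel=J23: ✗
parcel=J17: ✗
parcel=J62: ✗
parcel=J30: ✗
parcel=J39: ✓ → 190
parcel=J77: ✓ → 147
parcel=J19: ✓ → 148
parcel=J34: ✓ → 100
parcel=J22: ✗
parcel=J25: ✗
declared_sum = 188 + 30 + 115 + 190 + 147 + 148 + 100 = 918

918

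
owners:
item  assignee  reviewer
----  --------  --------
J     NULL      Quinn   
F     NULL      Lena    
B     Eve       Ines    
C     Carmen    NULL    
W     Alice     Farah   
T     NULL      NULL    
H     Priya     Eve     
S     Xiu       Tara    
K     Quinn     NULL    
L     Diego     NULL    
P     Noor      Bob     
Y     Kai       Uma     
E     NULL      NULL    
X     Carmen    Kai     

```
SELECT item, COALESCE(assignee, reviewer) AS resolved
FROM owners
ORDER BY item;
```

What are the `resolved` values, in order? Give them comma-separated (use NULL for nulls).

item=B: assignee=Eve → Eve
item=C: assignee=Carmen → Carmen
item=E: assignee=NULL, reviewer=NULL (all NULL) → NULL
item=F: assignee=NULL, reviewer=Lena → Lena
item=H: assignee=Priya → Priya
item=J: assignee=NULL, reviewer=Quinn → Quinn
item=K: assignee=Quinn → Quinn
item=L: assignee=Diego → Diego
item=P: assignee=Noor → Noor
item=S: assignee=Xiu → Xiu
item=T: assignee=NULL, reviewer=NULL (all NULL) → NULL
item=W: assignee=Alice → Alice
item=X: assignee=Carmen → Carmen
item=Y: assignee=Kai → Kai

Eve, Carmen, NULL, Lena, Priya, Quinn, Quinn, Diego, Noor, Xiu, NULL, Alice, Carmen, Kai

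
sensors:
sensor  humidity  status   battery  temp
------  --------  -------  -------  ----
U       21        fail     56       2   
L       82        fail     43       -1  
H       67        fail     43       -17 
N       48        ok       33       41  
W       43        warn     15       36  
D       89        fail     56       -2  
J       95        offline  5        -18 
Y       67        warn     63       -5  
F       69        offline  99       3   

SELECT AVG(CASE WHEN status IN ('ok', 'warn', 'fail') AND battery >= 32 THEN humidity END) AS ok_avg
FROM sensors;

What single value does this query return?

sensor=U: ✓ → 21
sensor=L: ✓ → 82
sensor=H: ✓ → 67
sensor=N: ✓ → 48
sensor=W: ✗
sensor=D: ✓ → 89
sensor=J: ✗
sensor=Y: ✓ → 67
sensor=F: ✗
ok_avg = (21 + 82 + 67 + 48 + 89 + 67) / 6 = 62.3333333333

62.3333333333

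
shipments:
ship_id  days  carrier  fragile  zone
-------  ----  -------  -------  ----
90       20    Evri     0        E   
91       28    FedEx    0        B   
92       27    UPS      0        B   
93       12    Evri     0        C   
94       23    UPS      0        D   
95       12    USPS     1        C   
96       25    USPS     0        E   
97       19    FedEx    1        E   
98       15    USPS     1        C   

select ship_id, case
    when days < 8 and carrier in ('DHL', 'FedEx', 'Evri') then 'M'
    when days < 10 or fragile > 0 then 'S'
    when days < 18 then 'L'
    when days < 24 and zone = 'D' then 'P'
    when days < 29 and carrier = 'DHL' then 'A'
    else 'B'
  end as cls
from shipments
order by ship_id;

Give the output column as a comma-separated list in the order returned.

ship_id=90: ELSE → B
ship_id=91: ELSE → B
ship_id=92: ELSE → B
ship_id=93: days < 18 → L
ship_id=94: days < 24 and zone = 'D' → P
ship_id=95: days < 10 or fragile > 0 → S
ship_id=96: ELSE → B
ship_id=97: days < 10 or fragile > 0 → S
ship_id=98: days < 10 or fragile > 0 → S

B, B, B, L, P, S, B, S, S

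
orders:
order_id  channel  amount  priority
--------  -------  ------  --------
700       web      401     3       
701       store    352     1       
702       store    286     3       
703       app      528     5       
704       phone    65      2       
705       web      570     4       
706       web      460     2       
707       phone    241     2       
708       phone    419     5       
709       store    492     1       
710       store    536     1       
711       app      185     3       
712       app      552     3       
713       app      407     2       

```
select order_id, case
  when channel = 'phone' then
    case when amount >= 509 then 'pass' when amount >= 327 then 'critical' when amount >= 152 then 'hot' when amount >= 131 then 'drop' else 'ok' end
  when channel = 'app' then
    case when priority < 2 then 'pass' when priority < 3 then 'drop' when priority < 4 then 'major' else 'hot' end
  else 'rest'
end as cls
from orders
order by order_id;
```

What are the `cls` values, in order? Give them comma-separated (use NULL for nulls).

rest, rest, rest, hot, ok, rest, rest, hot, critical, rest, rest, major, major, drop

order_id=700: channel='web' → outer ELSE → rest
order_id=701: channel='store' → outer ELSE → rest
order_id=702: channel='store' → outer ELSE → rest
order_id=703: channel='app' → inner[ELSE] → hot
order_id=704: channel='phone' → inner[ELSE] → ok
order_id=705: channel='web' → outer ELSE → rest
order_id=706: channel='web' → outer ELSE → rest
order_id=707: channel='phone' → inner[amount >= 152] → hot
order_id=708: channel='phone' → inner[amount >= 327] → critical
order_id=709: channel='store' → outer ELSE → rest
order_id=710: channel='store' → outer ELSE → rest
order_id=711: channel='app' → inner[priority < 4] → major
order_id=712: channel='app' → inner[priority < 4] → major
order_id=713: channel='app' → inner[priority < 3] → drop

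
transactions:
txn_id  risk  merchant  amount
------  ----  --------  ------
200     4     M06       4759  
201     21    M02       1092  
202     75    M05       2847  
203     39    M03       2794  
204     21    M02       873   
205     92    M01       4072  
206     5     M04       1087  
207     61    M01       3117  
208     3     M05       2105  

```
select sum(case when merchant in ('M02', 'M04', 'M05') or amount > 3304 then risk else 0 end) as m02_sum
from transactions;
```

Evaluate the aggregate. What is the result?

221

txn_id=200: ✓ → 4
txn_id=201: ✓ → 21
txn_id=202: ✓ → 75
txn_id=203: ✗
txn_id=204: ✓ → 21
txn_id=205: ✓ → 92
txn_id=206: ✓ → 5
txn_id=207: ✗
txn_id=208: ✓ → 3
m02_sum = 4 + 21 + 75 + 21 + 92 + 5 + 3 = 221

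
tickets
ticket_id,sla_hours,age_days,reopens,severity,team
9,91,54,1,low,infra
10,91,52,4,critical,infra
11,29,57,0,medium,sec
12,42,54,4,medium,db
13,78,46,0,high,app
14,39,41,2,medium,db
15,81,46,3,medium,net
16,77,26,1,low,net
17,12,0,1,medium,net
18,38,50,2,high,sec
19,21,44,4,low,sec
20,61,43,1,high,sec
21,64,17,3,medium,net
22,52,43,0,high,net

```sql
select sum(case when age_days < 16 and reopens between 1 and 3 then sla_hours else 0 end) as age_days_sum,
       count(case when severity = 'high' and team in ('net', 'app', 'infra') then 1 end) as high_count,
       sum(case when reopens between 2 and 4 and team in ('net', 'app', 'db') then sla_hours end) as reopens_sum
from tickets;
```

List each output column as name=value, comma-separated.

age_days_sum=12, high_count=2, reopens_sum=226

[age_days_sum: age_days < 16 and reopens between 1 and 3]
ticket_id=9: ✗
ticket_id=10: ✗
ticket_id=11: ✗
ticket_id=12: ✗
ticket_id=13: ✗
ticket_id=14: ✗
ticket_id=15: ✗
ticket_id=16: ✗
ticket_id=17: ✓ → 12
ticket_id=18: ✗
ticket_id=19: ✗
ticket_id=20: ✗
ticket_id=21: ✗
ticket_id=22: ✗
age_days_sum = 12
—
[high_count: severity = 'high' and team in ('net', 'app', 'infra')]
ticket_id=9: ✗
ticket_id=10: ✗
ticket_id=11: ✗
ticket_id=12: ✗
ticket_id=13: ✓ → 1
ticket_id=14: ✗
ticket_id=15: ✗
ticket_id=16: ✗
ticket_id=17: ✗
ticket_id=18: ✗
ticket_id=19: ✗
ticket_id=20: ✗
ticket_id=21: ✗
ticket_id=22: ✓ → 1
high_count = COUNT(1, 1) = 2
—
[reopens_sum: reopens between 2 and 4 and team in ('net', 'app', 'db')]
ticket_id=9: ✗
ticket_id=10: ✗
ticket_id=11: ✗
ticket_id=12: ✓ → 42
ticket_id=13: ✗
ticket_id=14: ✓ → 39
ticket_id=15: ✓ → 81
ticket_id=16: ✗
ticket_id=17: ✗
ticket_id=18: ✗
ticket_id=19: ✗
ticket_id=20: ✗
ticket_id=21: ✓ → 64
ticket_id=22: ✗
reopens_sum = 42 + 39 + 81 + 64 = 226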